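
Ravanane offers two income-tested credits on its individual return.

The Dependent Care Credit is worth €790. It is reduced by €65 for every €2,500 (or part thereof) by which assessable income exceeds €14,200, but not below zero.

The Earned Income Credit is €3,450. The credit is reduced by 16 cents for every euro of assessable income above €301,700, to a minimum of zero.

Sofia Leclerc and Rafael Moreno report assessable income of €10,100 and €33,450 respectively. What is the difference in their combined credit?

€520

Sofia (€10,100): Dependent Care Credit: €10,100 is at or below the €14,200 threshold, so the full €790 applies. Earned Income Credit: €10,100 is at or below the €301,700 threshold, so the full €3,450 applies. total €790 + €3,450 = €4,240
Rafael (€33,450): Dependent Care Credit: income exceeds €14,200 by €19,250, which is 8 full-or-partial €2,500 increments; reduction = 8 × €65 = €520, leaving €270. Earned Income Credit: €33,450 is at or below the €301,700 threshold, so the full €3,450 applies. total €270 + €3,450 = €3,720
Difference: |€4,240 − €3,720| = €520.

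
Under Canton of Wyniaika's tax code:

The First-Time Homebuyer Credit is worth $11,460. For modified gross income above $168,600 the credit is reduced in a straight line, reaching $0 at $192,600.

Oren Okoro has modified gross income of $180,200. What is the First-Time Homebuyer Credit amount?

$5,921

First-Time Homebuyer Credit: $180,200 is $11,600 into a $24,000 phase-out range, leaving 12,400/24,000 of the credit: $11,460 × 12,400/24,000 = $5,921.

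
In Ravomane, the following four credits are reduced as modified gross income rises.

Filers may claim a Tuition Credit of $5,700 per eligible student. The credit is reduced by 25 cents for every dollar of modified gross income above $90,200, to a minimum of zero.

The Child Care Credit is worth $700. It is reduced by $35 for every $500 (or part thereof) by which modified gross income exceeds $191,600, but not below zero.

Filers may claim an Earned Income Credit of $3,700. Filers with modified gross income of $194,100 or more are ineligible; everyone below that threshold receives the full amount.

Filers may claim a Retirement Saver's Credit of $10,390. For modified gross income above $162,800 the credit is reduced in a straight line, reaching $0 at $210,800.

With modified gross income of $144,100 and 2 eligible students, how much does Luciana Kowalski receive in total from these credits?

Tuition Credit: base = 2 × $5,700 = $11,400. 25% of the $53,900 excess over $90,200 is $13,475 ≥ base, so the credit is $0.
Child Care Credit: $144,100 is at or below the $191,600 threshold, so the full $700 applies.
Earned Income Credit: $144,100 is below the $194,100 cutoff, so the full $3,700 applies.
Retirement Saver's Credit: $144,100 is at or below the $162,800 threshold, so the full $10,390 applies.
Total: $0 + $700 + $3,700 + $10,390 = $14,790.

$14,790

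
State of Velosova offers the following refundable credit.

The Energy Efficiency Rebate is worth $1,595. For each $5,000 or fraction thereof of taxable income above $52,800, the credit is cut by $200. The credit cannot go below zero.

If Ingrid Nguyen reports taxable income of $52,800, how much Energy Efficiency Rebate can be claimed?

$1,595

Energy Efficiency Rebate: $52,800 is at or below the $52,800 threshold, so the full $1,595 applies.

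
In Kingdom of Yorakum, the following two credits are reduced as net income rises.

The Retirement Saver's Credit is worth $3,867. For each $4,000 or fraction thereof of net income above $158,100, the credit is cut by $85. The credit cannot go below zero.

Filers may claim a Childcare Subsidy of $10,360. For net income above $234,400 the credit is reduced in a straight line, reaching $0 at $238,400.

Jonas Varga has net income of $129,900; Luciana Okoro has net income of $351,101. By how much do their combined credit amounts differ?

Jonas ($129,900): Retirement Saver's Credit: $129,900 is at or below the $158,100 threshold, so the full $3,867 applies. Childcare Subsidy: $129,900 is at or below the $234,400 threshold, so the full $10,360 applies. total $3,867 + $10,360 = $14,227
Luciana ($351,101): Retirement Saver's Credit: income exceeds $158,100 by $193,001 → 49 increments × $85 = $4,165 ≥ base, so the credit is $0. Childcare Subsidy: $351,101 is at or above $238,400, so the credit is $0. total $0 + $0 = $0
Difference: |$14,227 − $0| = $14,227.

$14,227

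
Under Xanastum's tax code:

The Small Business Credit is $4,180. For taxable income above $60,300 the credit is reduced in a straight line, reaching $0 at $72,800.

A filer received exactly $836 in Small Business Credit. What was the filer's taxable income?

$836 is 836/4,180 of the full $4,180, so 3,344/4,180 of the $12,500 range has been used: income = $60,300 + $12,500 × 3,344/4,180 = $70,300.

$70,300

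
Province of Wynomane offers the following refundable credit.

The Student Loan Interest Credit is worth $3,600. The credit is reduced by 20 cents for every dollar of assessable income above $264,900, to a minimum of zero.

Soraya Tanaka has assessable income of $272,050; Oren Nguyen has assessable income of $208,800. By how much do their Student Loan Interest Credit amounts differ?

Soraya ($272,050): Student Loan Interest Credit: 20% of the $7,150 excess over $264,900 is $1,430; credit = $3,600 − $1,430 = $2,170.
Oren ($208,800): Student Loan Interest Credit: $208,800 is at or below the $264,900 threshold, so the full $3,600 applies.
Difference: |$2,170 − $3,600| = $1,430.

$1,430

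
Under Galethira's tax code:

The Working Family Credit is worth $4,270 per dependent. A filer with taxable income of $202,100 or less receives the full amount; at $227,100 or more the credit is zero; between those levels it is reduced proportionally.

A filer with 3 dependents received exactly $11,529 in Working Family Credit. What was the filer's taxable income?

$204,600

Full credit = 3 × $4,270 = $12,810.
$11,529 is 11,529/12,810 of the full $12,810, so 1,281/12,810 of the $25,000 range has been used: income = $202,100 + $25,000 × 1,281/12,810 = $204,600.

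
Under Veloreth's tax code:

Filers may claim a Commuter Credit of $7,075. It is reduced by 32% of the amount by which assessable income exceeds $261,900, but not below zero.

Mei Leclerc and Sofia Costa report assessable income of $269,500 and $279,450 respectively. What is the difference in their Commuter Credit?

Mei ($269,500): Commuter Credit: 32% of the $7,600 excess over $261,900 is $2,432; credit = $7,075 − $2,432 = $4,643.
Sofia ($279,450): Commuter Credit: 32% of the $17,550 excess over $261,900 is $5,616; credit = $7,075 − $5,616 = $1,459.
Difference: |$4,643 − $1,459| = $3,184.

$3,184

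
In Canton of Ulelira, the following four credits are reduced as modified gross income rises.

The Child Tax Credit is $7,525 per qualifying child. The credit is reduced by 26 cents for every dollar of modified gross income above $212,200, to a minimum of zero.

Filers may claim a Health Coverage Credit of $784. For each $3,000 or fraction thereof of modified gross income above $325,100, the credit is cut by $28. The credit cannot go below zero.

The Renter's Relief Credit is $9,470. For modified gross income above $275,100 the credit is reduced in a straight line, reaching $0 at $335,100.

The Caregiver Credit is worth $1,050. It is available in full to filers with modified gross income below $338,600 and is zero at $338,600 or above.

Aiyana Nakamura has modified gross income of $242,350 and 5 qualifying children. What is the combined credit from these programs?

$41,090

Child Tax Credit: base = 5 × $7,525 = $37,625. 26% of the $30,150 excess over $212,200 is $7,839; credit = $37,625 − $7,839 = $29,786.
Health Coverage Credit: $242,350 is at or below the $325,100 threshold, so the full $784 applies.
Renter's Relief Credit: $242,350 is at or below the $275,100 threshold, so the full $9,470 applies.
Caregiver Credit: $242,350 is below the $338,600 cutoff, so the full $1,050 applies.
Total: $29,786 + $784 + $9,470 + $1,050 = $41,090.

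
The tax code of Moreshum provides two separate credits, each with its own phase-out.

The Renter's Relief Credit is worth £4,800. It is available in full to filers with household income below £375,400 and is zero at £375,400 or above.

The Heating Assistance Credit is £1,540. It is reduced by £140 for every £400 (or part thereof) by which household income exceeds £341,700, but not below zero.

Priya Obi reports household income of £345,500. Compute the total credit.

£4,940

Renter's Relief Credit: £345,500 is below the £375,400 cutoff, so the full £4,800 applies.
Heating Assistance Credit: income exceeds £341,700 by £3,800, which is 10 full-or-partial £400 increments; reduction = 10 × £140 = £1,400, leaving £140.
Total: £4,800 + £140 = £4,940.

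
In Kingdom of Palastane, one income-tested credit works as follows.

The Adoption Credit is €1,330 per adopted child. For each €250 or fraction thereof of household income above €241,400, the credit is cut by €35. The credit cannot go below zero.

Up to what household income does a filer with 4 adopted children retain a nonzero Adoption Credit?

Full credit = 4 × €1,330 = €5,320.
After 151 increments the reduction is 151 × €35 = €5,285, leaving €35; one more increment wipes it out. Increment 151 ends at excess 151 × €250 = €37,750, so the highest qualifying income is €241,400 + €37,750 = €279,150.

€279,150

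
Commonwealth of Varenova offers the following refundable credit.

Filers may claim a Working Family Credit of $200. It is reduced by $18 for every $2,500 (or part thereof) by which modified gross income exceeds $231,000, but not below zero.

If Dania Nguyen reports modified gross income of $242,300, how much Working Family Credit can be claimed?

Working Family Credit: income exceeds $231,000 by $11,300, which is 5 full-or-partial $2,500 increments; reduction = 5 × $18 = $90, leaving $110.

$110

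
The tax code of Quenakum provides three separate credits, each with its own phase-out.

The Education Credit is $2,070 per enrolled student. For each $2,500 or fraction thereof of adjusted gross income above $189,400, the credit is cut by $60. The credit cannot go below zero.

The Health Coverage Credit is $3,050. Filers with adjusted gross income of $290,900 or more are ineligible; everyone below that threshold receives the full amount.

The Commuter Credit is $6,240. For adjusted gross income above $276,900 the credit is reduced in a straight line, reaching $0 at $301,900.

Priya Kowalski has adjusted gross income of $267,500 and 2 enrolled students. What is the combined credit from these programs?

$11,510

Education Credit: base = 2 × $2,070 = $4,140. income exceeds $189,400 by $78,100, which is 32 full-or-partial $2,500 increments; reduction = 32 × $60 = $1,920, leaving $2,220.
Health Coverage Credit: $267,500 is below the $290,900 cutoff, so the full $3,050 applies.
Commuter Credit: $267,500 is at or below the $276,900 threshold, so the full $6,240 applies.
Total: $2,220 + $3,050 + $6,240 = $11,510.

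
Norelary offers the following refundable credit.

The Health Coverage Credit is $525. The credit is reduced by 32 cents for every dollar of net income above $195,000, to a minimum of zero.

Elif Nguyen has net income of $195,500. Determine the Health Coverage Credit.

Health Coverage Credit: 32% of the $500 excess over $195,000 is $160; credit = $525 − $160 = $365.

$365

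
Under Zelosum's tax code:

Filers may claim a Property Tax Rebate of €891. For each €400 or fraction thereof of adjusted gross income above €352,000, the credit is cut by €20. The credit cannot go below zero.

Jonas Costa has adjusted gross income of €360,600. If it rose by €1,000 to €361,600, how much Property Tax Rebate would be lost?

At €360,600 — income exceeds €352,000 by €8,600, which is 22 full-or-partial €400 increments; reduction = 22 × €20 = €440, leaving €451.
At €361,600 — income exceeds €352,000 by €9,600, which is 24 full-or-partial €400 increments; reduction = 24 × €20 = €480, leaving €411.
Lost: €451 − €411 = €40.

€40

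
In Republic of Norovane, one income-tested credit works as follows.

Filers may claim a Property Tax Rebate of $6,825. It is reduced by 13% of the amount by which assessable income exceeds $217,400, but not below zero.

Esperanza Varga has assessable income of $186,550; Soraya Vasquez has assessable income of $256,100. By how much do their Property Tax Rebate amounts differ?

Esperanza ($186,550): Property Tax Rebate: $186,550 is at or below the $217,400 threshold, so the full $6,825 applies.
Soraya ($256,100): Property Tax Rebate: 13% of the $38,700 excess over $217,400 is $5,031; credit = $6,825 − $5,031 = $1,794.
Difference: |$6,825 − $1,794| = $5,031.

$5,031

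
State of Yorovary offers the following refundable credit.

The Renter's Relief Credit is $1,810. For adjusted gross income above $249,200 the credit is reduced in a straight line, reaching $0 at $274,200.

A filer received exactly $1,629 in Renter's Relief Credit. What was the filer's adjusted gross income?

$1,629 is 1,629/1,810 of the full $1,810, so 181/1,810 of the $25,000 range has been used: income = $249,200 + $25,000 × 181/1,810 = $251,700.

$251,700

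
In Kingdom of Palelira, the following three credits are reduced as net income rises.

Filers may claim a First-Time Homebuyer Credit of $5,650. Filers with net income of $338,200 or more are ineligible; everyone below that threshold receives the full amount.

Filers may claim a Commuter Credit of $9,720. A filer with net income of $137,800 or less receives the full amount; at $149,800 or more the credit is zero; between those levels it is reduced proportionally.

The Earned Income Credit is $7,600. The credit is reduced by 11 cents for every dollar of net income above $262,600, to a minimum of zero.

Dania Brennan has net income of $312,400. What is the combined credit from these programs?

First-Time Homebuyer Credit: $312,400 is below the $338,200 cutoff, so the full $5,650 applies.
Commuter Credit: $312,400 is at or above $149,800, so the credit is $0.
Earned Income Credit: 11% of the $49,800 excess over $262,600 is $5,478; credit = $7,600 − $5,478 = $2,122.
Total: $5,650 + $0 + $2,122 = $7,772.

$7,772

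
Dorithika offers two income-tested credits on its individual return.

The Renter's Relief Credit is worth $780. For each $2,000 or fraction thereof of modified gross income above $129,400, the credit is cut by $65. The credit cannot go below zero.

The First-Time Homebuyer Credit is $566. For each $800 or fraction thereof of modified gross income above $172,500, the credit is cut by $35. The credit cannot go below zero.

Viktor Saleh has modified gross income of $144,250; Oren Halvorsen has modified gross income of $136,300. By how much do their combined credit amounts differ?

Viktor ($144,250): Renter's Relief Credit: income exceeds $129,400 by $14,850, which is 8 full-or-partial $2,000 increments; reduction = 8 × $65 = $520, leaving $260. First-Time Homebuyer Credit: $144,250 is at or below the $172,500 threshold, so the full $566 applies. total $260 + $566 = $826
Oren ($136,300): Renter's Relief Credit: income exceeds $129,400 by $6,900, which is 4 full-or-partial $2,000 increments; reduction = 4 × $65 = $260, leaving $520. First-Time Homebuyer Credit: $136,300 is at or below the $172,500 threshold, so the full $566 applies. total $520 + $566 = $1,086
Difference: |$826 − $1,086| = $260.

$260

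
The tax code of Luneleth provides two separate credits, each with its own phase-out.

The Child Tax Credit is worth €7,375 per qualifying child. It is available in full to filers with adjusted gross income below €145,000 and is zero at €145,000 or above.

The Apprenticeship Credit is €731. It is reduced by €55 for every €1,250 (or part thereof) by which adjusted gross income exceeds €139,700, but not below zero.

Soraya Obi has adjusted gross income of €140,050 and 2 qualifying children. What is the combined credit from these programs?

€15,426

Child Tax Credit: base = 2 × €7,375 = €14,750. €140,050 is below the €145,000 cutoff, so the full €14,750 applies.
Apprenticeship Credit: income exceeds €139,700 by €350, which is 1 full-or-partial €1,250 increment; reduction = 1 × €55 = €55, leaving €676.
Total: €14,750 + €676 = €15,426.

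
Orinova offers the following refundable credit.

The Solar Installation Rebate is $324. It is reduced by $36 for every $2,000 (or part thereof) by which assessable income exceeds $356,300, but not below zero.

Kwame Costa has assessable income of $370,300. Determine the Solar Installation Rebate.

Solar Installation Rebate: income exceeds $356,300 by $14,000, which is 7 full-or-partial $2,000 increments; reduction = 7 × $36 = $252, leaving $72.

$72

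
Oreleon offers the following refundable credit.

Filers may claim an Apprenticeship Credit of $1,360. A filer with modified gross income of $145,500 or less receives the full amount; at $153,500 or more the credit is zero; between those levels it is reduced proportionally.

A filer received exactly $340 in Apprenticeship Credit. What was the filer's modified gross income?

$340 is 340/1,360 of the full $1,360, so 1,020/1,360 of the $8,000 range has been used: income = $145,500 + $8,000 × 1,020/1,360 = $151,500.

$151,500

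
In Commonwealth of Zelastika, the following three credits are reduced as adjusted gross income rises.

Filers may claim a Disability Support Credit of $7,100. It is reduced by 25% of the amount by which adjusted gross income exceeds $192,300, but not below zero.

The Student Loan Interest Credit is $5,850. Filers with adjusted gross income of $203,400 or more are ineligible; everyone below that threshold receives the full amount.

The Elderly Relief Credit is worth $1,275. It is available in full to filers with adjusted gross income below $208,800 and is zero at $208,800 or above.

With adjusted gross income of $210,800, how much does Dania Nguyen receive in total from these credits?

Disability Support Credit: 25% of the $18,500 excess over $192,300 is $4,625; credit = $7,100 − $4,625 = $2,475.
Student Loan Interest Credit: $210,800 meets or exceeds the $203,400 cutoff, so the credit is $0.
Elderly Relief Credit: $210,800 meets or exceeds the $208,800 cutoff, so the credit is $0.
Total: $2,475 + $0 + $0 = $2,475.

$2,475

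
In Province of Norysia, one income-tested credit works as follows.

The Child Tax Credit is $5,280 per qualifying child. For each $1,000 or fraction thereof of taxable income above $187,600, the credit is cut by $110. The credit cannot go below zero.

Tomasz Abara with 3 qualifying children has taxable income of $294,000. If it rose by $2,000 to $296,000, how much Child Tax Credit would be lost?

At $294,000 — base = 3 × $5,280 = $15,840. income exceeds $187,600 by $106,400, which is 107 full-or-partial $1,000 increments; reduction = 107 × $110 = $11,770, leaving $4,070.
At $296,000 — base = 3 × $5,280 = $15,840. income exceeds $187,600 by $108,400, which is 109 full-or-partial $1,000 increments; reduction = 109 × $110 = $11,990, leaving $3,850.
Lost: $4,070 − $3,850 = $220.

$220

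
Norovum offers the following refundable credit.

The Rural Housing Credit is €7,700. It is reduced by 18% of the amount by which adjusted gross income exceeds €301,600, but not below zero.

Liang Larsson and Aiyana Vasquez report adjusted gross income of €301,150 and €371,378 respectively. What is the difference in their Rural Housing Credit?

Liang (€301,150): Rural Housing Credit: €301,150 is at or below the €301,600 threshold, so the full €7,700 applies.
Aiyana (€371,378): Rural Housing Credit: 18% of the €69,778 excess over €301,600 is €12,560.04 ≥ base, so the credit is €0.
Difference: |€7,700 − €0| = €7,700.

€7,700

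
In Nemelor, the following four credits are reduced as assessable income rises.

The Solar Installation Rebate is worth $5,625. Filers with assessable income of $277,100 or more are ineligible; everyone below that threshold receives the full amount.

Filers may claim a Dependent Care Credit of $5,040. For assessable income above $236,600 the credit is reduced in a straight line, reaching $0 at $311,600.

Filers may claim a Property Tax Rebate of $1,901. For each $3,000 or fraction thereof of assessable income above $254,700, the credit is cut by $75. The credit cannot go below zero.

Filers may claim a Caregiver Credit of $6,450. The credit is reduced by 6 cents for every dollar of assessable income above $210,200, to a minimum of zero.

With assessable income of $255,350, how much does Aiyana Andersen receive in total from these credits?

Solar Installation Rebate: $255,350 is below the $277,100 cutoff, so the full $5,625 applies.
Dependent Care Credit: $255,350 is $18,750 into a $75,000 phase-out range, leaving 56,250/75,000 of the credit: $5,040 × 56,250/75,000 = $3,780.
Property Tax Rebate: income exceeds $254,700 by $650, which is 1 full-or-partial $3,000 increment; reduction = 1 × $75 = $75, leaving $1,826.
Caregiver Credit: 6% of the $45,150 excess over $210,200 is $2,709; credit = $6,450 − $2,709 = $3,741.
Total: $5,625 + $3,780 + $1,826 + $3,741 = $14,972.

$14,972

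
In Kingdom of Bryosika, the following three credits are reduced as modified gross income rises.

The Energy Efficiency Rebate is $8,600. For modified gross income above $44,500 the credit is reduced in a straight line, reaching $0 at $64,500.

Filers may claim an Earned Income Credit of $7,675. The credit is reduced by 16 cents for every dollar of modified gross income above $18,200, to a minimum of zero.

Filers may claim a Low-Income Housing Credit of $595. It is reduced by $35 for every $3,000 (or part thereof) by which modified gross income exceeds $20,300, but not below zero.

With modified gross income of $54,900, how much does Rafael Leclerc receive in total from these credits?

$6,106

Energy Efficiency Rebate: $54,900 is $10,400 into a $20,000 phase-out range, leaving 9,600/20,000 of the credit: $8,600 × 9,600/20,000 = $4,128.
Earned Income Credit: 16% of the $36,700 excess over $18,200 is $5,872; credit = $7,675 − $5,872 = $1,803.
Low-Income Housing Credit: income exceeds $20,300 by $34,600, which is 12 full-or-partial $3,000 increments; reduction = 12 × $35 = $420, leaving $175.
Total: $4,128 + $1,803 + $175 = $6,106.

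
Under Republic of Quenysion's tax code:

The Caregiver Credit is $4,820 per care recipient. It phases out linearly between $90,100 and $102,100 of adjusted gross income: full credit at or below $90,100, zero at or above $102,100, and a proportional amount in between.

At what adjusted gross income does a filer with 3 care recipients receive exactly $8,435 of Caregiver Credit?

$95,100

Full credit = 3 × $4,820 = $14,460.
$8,435 is 8,435/14,460 of the full $14,460, so 6,025/14,460 of the $12,000 range has been used: income = $90,100 + $12,000 × 6,025/14,460 = $95,100.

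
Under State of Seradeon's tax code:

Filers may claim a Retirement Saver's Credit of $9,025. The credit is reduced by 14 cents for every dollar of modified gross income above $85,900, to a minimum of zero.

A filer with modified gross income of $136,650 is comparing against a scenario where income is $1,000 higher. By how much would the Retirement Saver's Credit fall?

At $136,650 — 14% of the $50,750 excess over $85,900 is $7,105; credit = $9,025 − $7,105 = $1,920.
At $137,650 — 14% of the $51,750 excess over $85,900 is $7,245; credit = $9,025 − $7,245 = $1,780.
Lost: $1,920 − $1,780 = $140.

$140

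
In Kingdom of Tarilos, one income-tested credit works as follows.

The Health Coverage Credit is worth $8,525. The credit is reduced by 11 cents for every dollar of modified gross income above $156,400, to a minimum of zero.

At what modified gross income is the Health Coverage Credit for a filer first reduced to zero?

$233,900

The credit falls by 11% of each dollar above $156,400, so it reaches zero when the excess is $8,525 / 11% = $77,500: income = $156,400 + $77,500 = $233,900.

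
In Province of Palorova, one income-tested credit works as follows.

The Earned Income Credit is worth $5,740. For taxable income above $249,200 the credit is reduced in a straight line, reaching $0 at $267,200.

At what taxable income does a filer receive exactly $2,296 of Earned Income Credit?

$260,000

$2,296 is 2,296/5,740 of the full $5,740, so 3,444/5,740 of the $18,000 range has been used: income = $249,200 + $18,000 × 3,444/5,740 = $260,000.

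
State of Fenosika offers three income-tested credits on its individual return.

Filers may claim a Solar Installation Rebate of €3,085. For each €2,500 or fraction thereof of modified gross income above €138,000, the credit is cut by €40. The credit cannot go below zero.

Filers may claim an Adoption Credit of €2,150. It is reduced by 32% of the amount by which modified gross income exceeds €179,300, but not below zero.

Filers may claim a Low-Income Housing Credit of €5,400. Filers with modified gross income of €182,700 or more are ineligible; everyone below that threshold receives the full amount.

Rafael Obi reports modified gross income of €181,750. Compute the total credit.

Solar Installation Rebate: income exceeds €138,000 by €43,750, which is 18 full-or-partial €2,500 increments; reduction = 18 × €40 = €720, leaving €2,365.
Adoption Credit: 32% of the €2,450 excess over €179,300 is €784; credit = €2,150 − €784 = €1,366.
Low-Income Housing Credit: €181,750 is below the €182,700 cutoff, so the full €5,400 applies.
Total: €2,365 + €1,366 + €5,400 = €9,131.

€9,131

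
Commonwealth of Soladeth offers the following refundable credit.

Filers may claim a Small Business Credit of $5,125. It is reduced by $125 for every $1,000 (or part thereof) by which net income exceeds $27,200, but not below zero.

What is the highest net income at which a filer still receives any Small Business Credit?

$67,200

After 40 increments the reduction is 40 × $125 = $5,000, leaving $125; one more increment wipes it out. Increment 40 ends at excess 40 × $1,000 = $40,000, so the highest qualifying income is $27,200 + $40,000 = $67,200.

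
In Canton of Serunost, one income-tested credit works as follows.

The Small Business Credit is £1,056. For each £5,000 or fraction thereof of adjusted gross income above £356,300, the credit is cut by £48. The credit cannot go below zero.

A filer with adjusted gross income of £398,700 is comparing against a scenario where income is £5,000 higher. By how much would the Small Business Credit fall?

At £398,700 — income exceeds £356,300 by £42,400, which is 9 full-or-partial £5,000 increments; reduction = 9 × £48 = £432, leaving £624.
At £403,700 — income exceeds £356,300 by £47,400, which is 10 full-or-partial £5,000 increments; reduction = 10 × £48 = £480, leaving £576.
Lost: £624 − £576 = £48.

£48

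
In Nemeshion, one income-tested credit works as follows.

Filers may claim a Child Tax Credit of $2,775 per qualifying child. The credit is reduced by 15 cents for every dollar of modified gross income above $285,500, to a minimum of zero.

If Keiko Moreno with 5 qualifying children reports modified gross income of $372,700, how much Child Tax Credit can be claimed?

$795

Child Tax Credit: base = 5 × $2,775 = $13,875. 15% of the $87,200 excess over $285,500 is $13,080; credit = $13,875 − $13,080 = $795.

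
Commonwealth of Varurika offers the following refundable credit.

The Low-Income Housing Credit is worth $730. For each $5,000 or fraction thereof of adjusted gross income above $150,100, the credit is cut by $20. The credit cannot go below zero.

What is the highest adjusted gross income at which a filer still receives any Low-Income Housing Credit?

After 36 increments the reduction is 36 × $20 = $720, leaving $10; one more increment wipes it out. Increment 36 ends at excess 36 × $5,000 = $180,000, so the highest qualifying income is $150,100 + $180,000 = $330,100.

$330,100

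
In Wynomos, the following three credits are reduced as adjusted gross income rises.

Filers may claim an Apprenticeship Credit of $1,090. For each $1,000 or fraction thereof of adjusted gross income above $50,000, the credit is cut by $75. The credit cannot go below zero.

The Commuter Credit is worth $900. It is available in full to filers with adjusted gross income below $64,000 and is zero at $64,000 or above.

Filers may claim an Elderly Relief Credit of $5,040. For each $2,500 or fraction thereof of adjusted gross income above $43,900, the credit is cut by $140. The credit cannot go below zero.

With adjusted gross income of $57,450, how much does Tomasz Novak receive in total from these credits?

Apprenticeship Credit: income exceeds $50,000 by $7,450, which is 8 full-or-partial $1,000 increments; reduction = 8 × $75 = $600, leaving $490.
Commuter Credit: $57,450 is below the $64,000 cutoff, so the full $900 applies.
Elderly Relief Credit: income exceeds $43,900 by $13,550, which is 6 full-or-partial $2,500 increments; reduction = 6 × $140 = $840, leaving $4,200.
Total: $490 + $900 + $4,200 = $5,590.

$5,590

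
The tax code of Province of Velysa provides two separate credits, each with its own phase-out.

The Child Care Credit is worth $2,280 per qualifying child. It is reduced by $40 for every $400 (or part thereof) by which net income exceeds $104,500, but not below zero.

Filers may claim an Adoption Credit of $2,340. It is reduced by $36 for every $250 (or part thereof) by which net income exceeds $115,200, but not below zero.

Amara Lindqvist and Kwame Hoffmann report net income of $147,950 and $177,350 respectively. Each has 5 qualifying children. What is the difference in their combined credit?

Amara ($147,950): Child Care Credit: base = 5 × $2,280 = $11,400. income exceeds $104,500 by $43,450, which is 109 full-or-partial $400 increments; reduction = 109 × $40 = $4,360, leaving $7,040. Adoption Credit: income exceeds $115,200 by $32,750 → 131 increments × $36 = $4,716 ≥ base, so the credit is $0. total $7,040 + $0 = $7,040
Kwame ($177,350): Child Care Credit: base = 5 × $2,280 = $11,400. income exceeds $104,500 by $72,850, which is 183 full-or-partial $400 increments; reduction = 183 × $40 = $7,320, leaving $4,080. Adoption Credit: income exceeds $115,200 by $62,150 → 249 increments × $36 = $8,964 ≥ base, so the credit is $0. total $4,080 + $0 = $4,080
Difference: |$7,040 − $4,080| = $2,960.

$2,960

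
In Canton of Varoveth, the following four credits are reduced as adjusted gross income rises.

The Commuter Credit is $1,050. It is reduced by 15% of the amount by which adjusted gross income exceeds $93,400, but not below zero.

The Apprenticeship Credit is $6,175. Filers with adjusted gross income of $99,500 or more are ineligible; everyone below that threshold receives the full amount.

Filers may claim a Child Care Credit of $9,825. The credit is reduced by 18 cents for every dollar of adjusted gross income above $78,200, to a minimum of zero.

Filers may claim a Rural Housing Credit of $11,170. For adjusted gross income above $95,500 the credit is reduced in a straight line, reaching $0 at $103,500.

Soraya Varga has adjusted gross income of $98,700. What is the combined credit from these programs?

Commuter Credit: 15% of the $5,300 excess over $93,400 is $795; credit = $1,050 − $795 = $255.
Apprenticeship Credit: $98,700 is below the $99,500 cutoff, so the full $6,175 applies.
Child Care Credit: 18% of the $20,500 excess over $78,200 is $3,690; credit = $9,825 − $3,690 = $6,135.
Rural Housing Credit: $98,700 is $3,200 into a $8,000 phase-out range, leaving 4,800/8,000 of the credit: $11,170 × 4,800/8,000 = $6,702.
Total: $255 + $6,175 + $6,135 + $6,702 = $19,267.

$19,267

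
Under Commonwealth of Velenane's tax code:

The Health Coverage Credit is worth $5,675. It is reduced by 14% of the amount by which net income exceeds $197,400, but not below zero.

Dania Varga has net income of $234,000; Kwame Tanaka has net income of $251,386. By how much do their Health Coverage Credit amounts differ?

Dania ($234,000): Health Coverage Credit: 14% of the $36,600 excess over $197,400 is $5,124; credit = $5,675 − $5,124 = $551.
Kwame ($251,386): Health Coverage Credit: 14% of the $53,986 excess over $197,400 is $7,558.04 ≥ base, so the credit is $0.
Difference: |$551 − $0| = $551.

$551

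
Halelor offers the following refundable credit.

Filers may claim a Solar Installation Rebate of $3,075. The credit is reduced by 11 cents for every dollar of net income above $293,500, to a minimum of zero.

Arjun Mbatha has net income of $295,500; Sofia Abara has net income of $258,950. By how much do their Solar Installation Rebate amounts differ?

Arjun ($295,500): Solar Installation Rebate: 11% of the $2,000 excess over $293,500 is $220; credit = $3,075 − $220 = $2,855.
Sofia ($258,950): Solar Installation Rebate: $258,950 is at or below the $293,500 threshold, so the full $3,075 applies.
Difference: |$2,855 − $3,075| = $220.

$220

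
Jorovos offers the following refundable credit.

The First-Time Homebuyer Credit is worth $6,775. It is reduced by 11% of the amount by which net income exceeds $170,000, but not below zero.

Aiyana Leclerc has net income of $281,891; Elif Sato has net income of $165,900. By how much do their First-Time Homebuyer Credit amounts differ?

Aiyana ($281,891): First-Time Homebuyer Credit: 11% of the $111,891 excess over $170,000 is $12,308.01 ≥ base, so the credit is $0.
Elif ($165,900): First-Time Homebuyer Credit: $165,900 is at or below the $170,000 threshold, so the full $6,775 applies.
Difference: |$0 − $6,775| = $6,775.

$6,775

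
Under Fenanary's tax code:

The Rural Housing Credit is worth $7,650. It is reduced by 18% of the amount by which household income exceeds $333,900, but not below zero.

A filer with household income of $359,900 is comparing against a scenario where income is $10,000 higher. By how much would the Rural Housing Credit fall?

At $359,900 — 18% of the $26,000 excess over $333,900 is $4,680; credit = $7,650 − $4,680 = $2,970.
At $369,900 — 18% of the $36,000 excess over $333,900 is $6,480; credit = $7,650 − $6,480 = $1,170.
Lost: $2,970 − $1,170 = $1,800.

$1,800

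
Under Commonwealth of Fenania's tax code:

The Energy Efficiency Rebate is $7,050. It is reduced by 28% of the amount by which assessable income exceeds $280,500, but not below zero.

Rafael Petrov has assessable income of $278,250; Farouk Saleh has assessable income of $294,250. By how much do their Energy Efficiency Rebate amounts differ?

Rafael ($278,250): Energy Efficiency Rebate: $278,250 is at or below the $280,500 threshold, so the full $7,050 applies.
Farouk ($294,250): Energy Efficiency Rebate: 28% of the $13,750 excess over $280,500 is $3,850; credit = $7,050 − $3,850 = $3,200.
Difference: |$7,050 − $3,200| = $3,850.

$3,850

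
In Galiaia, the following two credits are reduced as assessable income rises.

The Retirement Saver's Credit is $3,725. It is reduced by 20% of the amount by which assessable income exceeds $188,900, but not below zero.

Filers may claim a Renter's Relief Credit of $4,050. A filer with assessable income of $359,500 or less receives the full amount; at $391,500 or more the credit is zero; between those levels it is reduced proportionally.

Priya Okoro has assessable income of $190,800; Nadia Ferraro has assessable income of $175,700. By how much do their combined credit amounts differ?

$380

Priya ($190,800): Retirement Saver's Credit: 20% of the $1,900 excess over $188,900 is $380; credit = $3,725 − $380 = $3,345. Renter's Relief Credit: $190,800 is at or below the $359,500 threshold, so the full $4,050 applies. total $3,345 + $4,050 = $7,395
Nadia ($175,700): Retirement Saver's Credit: $175,700 is at or below the $188,900 threshold, so the full $3,725 applies. Renter's Relief Credit: $175,700 is at or below the $359,500 threshold, so the full $4,050 applies. total $3,725 + $4,050 = $7,775
Difference: |$7,395 − $7,775| = $380.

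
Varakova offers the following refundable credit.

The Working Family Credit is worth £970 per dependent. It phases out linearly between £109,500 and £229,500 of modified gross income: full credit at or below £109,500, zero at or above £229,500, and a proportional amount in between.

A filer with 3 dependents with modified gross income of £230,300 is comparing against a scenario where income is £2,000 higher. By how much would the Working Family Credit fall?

£0

At £230,300 — base = 3 × £970 = £2,910. £230,300 is at or above £229,500, so the credit is £0.
At £232,300 — base = 3 × £970 = £2,910. £232,300 is at or above £229,500, so the credit is £0.
Lost: £0 − £0 = £0.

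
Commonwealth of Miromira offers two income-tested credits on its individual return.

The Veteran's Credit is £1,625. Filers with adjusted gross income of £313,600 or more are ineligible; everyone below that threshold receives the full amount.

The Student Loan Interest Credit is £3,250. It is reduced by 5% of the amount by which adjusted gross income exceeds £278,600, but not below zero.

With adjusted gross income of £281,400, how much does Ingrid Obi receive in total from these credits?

Veteran's Credit: £281,400 is below the £313,600 cutoff, so the full £1,625 applies.
Student Loan Interest Credit: 5% of the £2,800 excess over £278,600 is £140; credit = £3,250 − £140 = £3,110.
Total: £1,625 + £3,110 = £4,735.

£4,735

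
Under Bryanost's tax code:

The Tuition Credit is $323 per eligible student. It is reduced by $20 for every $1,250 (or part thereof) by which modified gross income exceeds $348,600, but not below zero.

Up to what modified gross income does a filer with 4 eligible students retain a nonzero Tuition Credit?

Full credit = 4 × $323 = $1,292.
After 64 increments the reduction is 64 × $20 = $1,280, leaving $12; one more increment wipes it out. Increment 64 ends at excess 64 × $1,250 = $80,000, so the highest qualifying income is $348,600 + $80,000 = $428,600.

$428,600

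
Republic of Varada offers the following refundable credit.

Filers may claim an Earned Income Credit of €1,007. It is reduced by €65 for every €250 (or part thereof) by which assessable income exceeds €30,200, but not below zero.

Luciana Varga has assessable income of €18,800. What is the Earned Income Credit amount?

€1,007

Earned Income Credit: €18,800 is at or below the €30,200 threshold, so the full €1,007 applies.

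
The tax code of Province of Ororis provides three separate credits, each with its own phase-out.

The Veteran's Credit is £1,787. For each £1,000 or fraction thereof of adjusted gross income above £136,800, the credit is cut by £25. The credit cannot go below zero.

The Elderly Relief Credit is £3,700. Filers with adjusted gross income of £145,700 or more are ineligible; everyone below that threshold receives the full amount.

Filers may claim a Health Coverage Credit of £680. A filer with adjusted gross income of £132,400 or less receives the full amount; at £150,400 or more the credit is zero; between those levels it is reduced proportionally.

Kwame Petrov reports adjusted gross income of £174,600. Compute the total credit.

Veteran's Credit: income exceeds £136,800 by £37,800, which is 38 full-or-partial £1,000 increments; reduction = 38 × £25 = £950, leaving £837.
Elderly Relief Credit: £174,600 meets or exceeds the £145,700 cutoff, so the credit is £0.
Health Coverage Credit: £174,600 is at or above £150,400, so the credit is £0.
Total: £837 + £0 + £0 = £837.

£837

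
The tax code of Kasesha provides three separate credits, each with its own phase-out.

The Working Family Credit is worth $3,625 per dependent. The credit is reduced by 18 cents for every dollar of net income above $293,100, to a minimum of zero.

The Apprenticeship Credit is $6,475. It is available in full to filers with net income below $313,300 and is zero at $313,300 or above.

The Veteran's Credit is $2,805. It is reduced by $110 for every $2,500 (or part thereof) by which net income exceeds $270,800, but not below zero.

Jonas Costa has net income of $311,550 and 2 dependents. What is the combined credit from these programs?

Working Family Credit: base = 2 × $3,625 = $7,250. 18% of the $18,450 excess over $293,100 is $3,321; credit = $7,250 − $3,321 = $3,929.
Apprenticeship Credit: $311,550 is below the $313,300 cutoff, so the full $6,475 applies.
Veteran's Credit: income exceeds $270,800 by $40,750, which is 17 full-or-partial $2,500 increments; reduction = 17 × $110 = $1,870, leaving $935.
Total: $3,929 + $6,475 + $935 = $11,339.

$11,339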